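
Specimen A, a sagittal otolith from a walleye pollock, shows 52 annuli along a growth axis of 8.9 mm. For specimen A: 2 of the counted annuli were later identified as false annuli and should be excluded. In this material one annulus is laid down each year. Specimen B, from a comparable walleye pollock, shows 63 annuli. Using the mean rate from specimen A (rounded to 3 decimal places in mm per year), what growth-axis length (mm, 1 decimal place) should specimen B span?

Specimen A: true annulus count = 52 − 2 = 50.
A: Mean rate = 8.9 mm / 50 years ≈ 0.178 mm/yr.
For B, 0.178 mm/year × 63 years = 11.2 mm.

11.2 mm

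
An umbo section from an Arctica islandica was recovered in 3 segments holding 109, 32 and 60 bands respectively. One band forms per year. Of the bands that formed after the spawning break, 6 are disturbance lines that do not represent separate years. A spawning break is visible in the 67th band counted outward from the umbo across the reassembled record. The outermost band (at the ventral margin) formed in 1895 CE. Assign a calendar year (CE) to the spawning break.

1767 CE

Total bands = 109 + 32 + 60 = 201.
Between band 67 and the ventral margin there are 201 − 67 = 134 bands.
Removing the 6 false bands leaves 134 − 6 = 128 true bands beyond the spawning break.
The band at the ventral margin is 1895 CE, so the spawning break dates to 1895 − 128 = 1767 CE.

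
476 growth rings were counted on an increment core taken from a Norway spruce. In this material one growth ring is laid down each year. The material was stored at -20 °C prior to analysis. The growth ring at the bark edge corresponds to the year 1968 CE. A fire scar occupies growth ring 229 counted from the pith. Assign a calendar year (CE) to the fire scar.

476 − 229 = 247 growth rings lie beyond the fire scar toward the bark edge.
Counting back 247 years from 1968 CE places the fire scar in 1968 − 247 = 1721 CE.

1721 CE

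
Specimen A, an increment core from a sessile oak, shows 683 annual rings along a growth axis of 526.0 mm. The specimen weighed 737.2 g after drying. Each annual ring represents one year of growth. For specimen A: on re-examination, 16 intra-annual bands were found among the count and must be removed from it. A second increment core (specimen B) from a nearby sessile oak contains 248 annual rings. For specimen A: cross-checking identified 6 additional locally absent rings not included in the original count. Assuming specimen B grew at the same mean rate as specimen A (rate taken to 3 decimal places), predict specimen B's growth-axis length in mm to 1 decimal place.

Specimen A: correcting the raw count gives 683 − 16 + 6 = 673 true annual rings.
A: 526.0 mm over 673 years gives 526.0 / 673 ≈ 0.782 mm/year.
B's length ≈ 0.782 × 248 = 193.9 mm.

193.9 mm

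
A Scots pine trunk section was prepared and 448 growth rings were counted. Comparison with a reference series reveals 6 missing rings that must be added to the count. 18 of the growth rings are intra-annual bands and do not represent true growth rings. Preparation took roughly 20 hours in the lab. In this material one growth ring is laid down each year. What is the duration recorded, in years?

436 years

Correcting the raw count gives 448 − 18 + 6 = 436 true growth rings.
At one growth ring per year, that is 436 years.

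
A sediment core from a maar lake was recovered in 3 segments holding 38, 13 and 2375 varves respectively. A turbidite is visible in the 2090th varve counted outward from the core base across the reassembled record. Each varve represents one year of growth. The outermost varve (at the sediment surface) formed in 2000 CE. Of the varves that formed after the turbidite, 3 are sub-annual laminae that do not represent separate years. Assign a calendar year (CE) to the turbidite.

1667 CE

Total varves = 38 + 13 + 2375 = 2426.
Between varve 2090 and the sediment surface there are 2426 − 2090 = 336 varves.
336 − 3 false = 333 true varves after the turbidite.
The varve at the sediment surface is 2000 CE, so the turbidite dates to 2000 − 333 = 1667 CE.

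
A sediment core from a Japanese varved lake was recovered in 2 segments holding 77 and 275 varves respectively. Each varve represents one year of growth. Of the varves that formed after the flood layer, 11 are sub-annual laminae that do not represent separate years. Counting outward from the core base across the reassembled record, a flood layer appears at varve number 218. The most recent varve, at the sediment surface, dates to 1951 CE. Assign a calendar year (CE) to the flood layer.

Total varves = 77 + 275 = 352.
352 − 218 = 134 varves lie beyond the flood layer toward the sediment surface.
Excluding 11 false varves: 134 − 11 = 123.
The varve at the sediment surface is 1951 CE, so the flood layer dates to 1951 − 123 = 1828 CE.

1828 CE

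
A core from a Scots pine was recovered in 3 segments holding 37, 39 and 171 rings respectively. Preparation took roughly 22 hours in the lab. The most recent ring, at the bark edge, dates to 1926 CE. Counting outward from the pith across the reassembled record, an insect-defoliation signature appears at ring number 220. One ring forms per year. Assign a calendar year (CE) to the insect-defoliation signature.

Total rings = 37 + 39 + 171 = 247.
247 − 220 = 27 rings lie beyond the insect-defoliation signature toward the bark edge.
Counting back 27 years from 1926 CE places the insect-defoliation signature in 1926 − 27 = 1899 CE.

1899 CE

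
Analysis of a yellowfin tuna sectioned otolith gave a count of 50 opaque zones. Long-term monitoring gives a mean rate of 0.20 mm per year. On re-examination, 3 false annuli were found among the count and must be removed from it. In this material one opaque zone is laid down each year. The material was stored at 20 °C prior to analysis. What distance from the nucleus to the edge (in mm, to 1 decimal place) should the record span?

True opaque zone count = 50 − 3 = 47.
47 years at 0.20 mm/year gives 0.20 × 47 = 9.4 mm.

9.4 mm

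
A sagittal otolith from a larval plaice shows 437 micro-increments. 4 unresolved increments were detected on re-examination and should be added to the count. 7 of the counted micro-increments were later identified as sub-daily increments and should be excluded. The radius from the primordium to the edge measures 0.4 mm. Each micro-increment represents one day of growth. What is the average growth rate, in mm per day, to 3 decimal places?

True micro-increment count = 437 − 7 + 4 = 434.
0.4 mm over 434 days gives 0.4 / 434 ≈ 0.001 mm per day.

0.001 mm per day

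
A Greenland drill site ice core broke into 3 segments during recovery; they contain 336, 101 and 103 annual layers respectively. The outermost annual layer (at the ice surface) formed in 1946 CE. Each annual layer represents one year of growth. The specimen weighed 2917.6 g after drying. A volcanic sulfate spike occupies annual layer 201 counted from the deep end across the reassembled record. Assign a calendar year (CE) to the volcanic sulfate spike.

Total annual layers = 336 + 101 + 103 = 540.
The volcanic sulfate spike sits at annual layer 201 from the deep end, so 540 − 201 = 339 annual layers formed after it.
The annual layer at the ice surface is 1946 CE, so the volcanic sulfate spike dates to 1946 − 339 = 1607 CE.

1607 CE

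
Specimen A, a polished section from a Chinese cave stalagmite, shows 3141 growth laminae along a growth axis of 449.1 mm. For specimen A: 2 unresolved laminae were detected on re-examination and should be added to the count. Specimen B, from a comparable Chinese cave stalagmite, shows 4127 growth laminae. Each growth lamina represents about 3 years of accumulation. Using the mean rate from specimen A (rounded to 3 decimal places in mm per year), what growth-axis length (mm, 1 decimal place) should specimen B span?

Specimen A: adjusted count: 3141 + 2 = 3143 growth laminae.
Specimen A: multiplying by 3 years per growth lamina: 3143 × 3 = 9429 years.
A: 449.1 mm over 9429 years gives 449.1 / 9429 ≈ 0.048 mm/year.
Specimen B: 4127 growth laminae at 3 years each span 4127 × 3 = 12381 years. B's length ≈ 0.048 × 12381 = 594.3 mm.

594.3 mm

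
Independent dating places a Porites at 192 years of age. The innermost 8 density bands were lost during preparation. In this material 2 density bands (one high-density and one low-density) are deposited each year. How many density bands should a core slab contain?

376 density bands

Expected density bands: 192 × 2 = 384.
Less the 8 uncaptured density bands: 384 − 8 = 376.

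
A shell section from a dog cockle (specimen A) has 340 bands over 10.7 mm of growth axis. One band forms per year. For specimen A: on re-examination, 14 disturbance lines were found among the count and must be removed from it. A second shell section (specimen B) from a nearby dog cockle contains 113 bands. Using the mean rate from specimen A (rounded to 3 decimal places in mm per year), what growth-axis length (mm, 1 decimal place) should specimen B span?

Specimen A: true band count = 340 − 14 = 326.
A: Extension rate ≈ 10.7 / 326 = 0.033 mm/year.
Length of B = 0.033 × 113 = 3.7 mm.

3.7 mm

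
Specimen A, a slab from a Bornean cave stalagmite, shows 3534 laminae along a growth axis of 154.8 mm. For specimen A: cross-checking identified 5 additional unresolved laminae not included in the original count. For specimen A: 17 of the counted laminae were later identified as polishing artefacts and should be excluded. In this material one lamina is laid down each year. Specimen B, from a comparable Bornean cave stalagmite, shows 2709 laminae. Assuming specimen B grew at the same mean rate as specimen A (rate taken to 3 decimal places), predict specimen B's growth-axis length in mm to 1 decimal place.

Specimen A: adjusted count: 3534 − 17 + 5 = 3522 laminae.
A: 154.8 mm over 3522 years gives 154.8 / 3522 ≈ 0.044 mm/yr.
For B, 0.044 mm/year × 2709 years = 119.2 mm.

119.2 mm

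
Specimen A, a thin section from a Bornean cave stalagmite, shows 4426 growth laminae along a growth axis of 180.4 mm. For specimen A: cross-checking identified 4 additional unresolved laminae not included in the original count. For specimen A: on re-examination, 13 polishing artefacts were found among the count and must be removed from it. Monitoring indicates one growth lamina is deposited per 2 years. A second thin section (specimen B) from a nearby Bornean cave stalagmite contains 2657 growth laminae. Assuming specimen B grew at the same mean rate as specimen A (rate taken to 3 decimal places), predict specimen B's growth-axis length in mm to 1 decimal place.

Specimen A: after corrections the count is 4426 − 13 + 4 = 4417 growth laminae.
Specimen A: multiplying by 2 years per growth lamina: 4417 × 2 = 8834 years.
A: Mean rate = 180.4 mm / 8834 years ≈ 0.020 mm/year.
Specimen B: at 2 years per growth lamina, 2657 × 2 = 5314 years. For B, 0.020 mm/year × 5314 years = 106.3 mm.

106.3 mm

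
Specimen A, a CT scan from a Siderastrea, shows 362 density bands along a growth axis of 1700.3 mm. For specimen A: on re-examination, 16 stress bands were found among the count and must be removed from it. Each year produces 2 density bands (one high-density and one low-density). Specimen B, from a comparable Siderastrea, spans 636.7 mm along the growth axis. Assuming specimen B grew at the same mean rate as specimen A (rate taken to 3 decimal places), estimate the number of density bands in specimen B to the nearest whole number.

Specimen A: after corrections the count is 362 − 16 = 346 density bands.
Specimen A: 346 density bands at 2 per year is 346 / 2 = 173 years.
A: 1700.3 mm over 173 years gives 1700.3 / 173 ≈ 9.828 mm/yr.
Specimen B: 636.7 mm / 9.828 mm per year = 64.78 years; at 2 density bands per year that is 64.78 × 2 ≈ 130 density bands.

130 density bands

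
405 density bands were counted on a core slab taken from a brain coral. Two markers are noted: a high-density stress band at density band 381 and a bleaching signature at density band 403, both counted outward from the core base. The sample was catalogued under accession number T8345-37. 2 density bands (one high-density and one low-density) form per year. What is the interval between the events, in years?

11 years

Separation: 403 − 381 = 22 density bands.
22 density bands at 2 per year is 22 / 2 = 11 years.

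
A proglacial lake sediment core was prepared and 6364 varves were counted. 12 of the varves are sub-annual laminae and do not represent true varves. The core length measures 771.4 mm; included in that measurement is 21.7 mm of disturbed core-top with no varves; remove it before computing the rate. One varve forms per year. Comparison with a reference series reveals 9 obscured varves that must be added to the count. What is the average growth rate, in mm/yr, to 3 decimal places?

0.118 mm/yr

Adjusted count: 6364 − 12 + 9 = 6361 varves.
Removing the 21.7 mm offcut leaves 771.4 − 21.7 = 749.7 mm.
Mean rate = 749.7 mm / 6361 years ≈ 0.118 mm/yr.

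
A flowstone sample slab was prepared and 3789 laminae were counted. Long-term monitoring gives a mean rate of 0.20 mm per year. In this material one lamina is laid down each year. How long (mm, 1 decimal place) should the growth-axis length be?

The record spans 3789 years at 0.20 mm per year.
3789 years at 0.20 mm/year gives 0.20 × 3789 = 757.8 mm.

757.8 mm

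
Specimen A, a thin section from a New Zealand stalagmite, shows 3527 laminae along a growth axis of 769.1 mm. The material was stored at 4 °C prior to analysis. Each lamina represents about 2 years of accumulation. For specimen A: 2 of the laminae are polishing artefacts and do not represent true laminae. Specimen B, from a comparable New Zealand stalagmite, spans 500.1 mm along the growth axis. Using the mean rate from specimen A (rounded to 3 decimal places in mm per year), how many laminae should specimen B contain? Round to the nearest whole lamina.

2294 laminae

Specimen A: correcting the raw count gives 3527 − 2 = 3525 true laminae.
Specimen A: at 2 years per lamina, 3525 × 2 = 7050 years.
A: Extension rate ≈ 769.1 / 7050 = 0.109 mm/yr.
Specimen B: 500.1 mm / 0.109 mm per year = 4588.07 years; at 2 years per lamina that is 4588.07 / 2 ≈ 2294 laminae.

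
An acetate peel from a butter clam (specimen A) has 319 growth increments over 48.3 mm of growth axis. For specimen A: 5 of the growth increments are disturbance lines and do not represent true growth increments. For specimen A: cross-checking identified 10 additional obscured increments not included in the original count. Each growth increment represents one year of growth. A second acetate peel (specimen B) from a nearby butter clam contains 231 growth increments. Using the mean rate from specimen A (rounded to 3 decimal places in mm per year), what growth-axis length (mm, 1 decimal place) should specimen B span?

34.4 mm

Specimen A: true growth increment count = 319 − 5 + 10 = 324.
A: Extension rate ≈ 48.3 / 324 = 0.149 mm/yr.
B's length ≈ 0.149 × 231 = 34.4 mm.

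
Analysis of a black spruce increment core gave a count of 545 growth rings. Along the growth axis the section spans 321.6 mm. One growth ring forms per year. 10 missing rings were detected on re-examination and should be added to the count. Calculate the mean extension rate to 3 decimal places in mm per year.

After corrections the count is 545 + 10 = 555 growth rings.
321.6 mm over 555 years gives 321.6 / 555 ≈ 0.579 mm per year.

0.579 mm per year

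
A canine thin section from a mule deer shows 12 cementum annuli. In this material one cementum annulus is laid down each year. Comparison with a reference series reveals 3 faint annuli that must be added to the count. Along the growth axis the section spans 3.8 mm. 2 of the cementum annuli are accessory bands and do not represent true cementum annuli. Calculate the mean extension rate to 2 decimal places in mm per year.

Correcting the raw count gives 12 − 2 + 3 = 13 true cementum annuli.
Extension rate ≈ 3.8 / 13 = 0.29 mm per year.

0.29 mm per year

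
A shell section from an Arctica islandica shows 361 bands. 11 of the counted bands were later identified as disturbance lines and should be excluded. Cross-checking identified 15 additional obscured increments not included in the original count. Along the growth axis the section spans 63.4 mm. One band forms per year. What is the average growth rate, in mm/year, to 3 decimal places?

Adjusted count: 361 − 11 + 15 = 365 bands.
63.4 mm over 365 years gives 63.4 / 365 ≈ 0.174 mm/year.

0.174 mm/year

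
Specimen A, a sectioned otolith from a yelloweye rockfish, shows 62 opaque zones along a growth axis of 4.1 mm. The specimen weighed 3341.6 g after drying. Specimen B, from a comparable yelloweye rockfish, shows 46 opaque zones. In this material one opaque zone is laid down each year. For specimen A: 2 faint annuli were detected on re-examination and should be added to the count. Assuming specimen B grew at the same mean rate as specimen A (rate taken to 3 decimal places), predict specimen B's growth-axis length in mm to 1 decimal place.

2.9 mm

Specimen A: after corrections the count is 62 + 2 = 64 opaque zones.
A: Extension rate ≈ 4.1 / 64 = 0.064 mm/yr.
B's length ≈ 0.064 × 46 = 2.9 mm.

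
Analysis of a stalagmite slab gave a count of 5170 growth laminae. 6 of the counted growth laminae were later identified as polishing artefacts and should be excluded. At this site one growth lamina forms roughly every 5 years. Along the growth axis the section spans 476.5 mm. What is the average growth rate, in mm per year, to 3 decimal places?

0.018 mm per year

Correcting the raw count gives 5170 − 6 = 5164 true growth laminae.
5164 growth laminae at 5 years each span 5164 × 5 = 25820 years.
Mean rate = 476.5 mm / 25820 years ≈ 0.018 mm per year.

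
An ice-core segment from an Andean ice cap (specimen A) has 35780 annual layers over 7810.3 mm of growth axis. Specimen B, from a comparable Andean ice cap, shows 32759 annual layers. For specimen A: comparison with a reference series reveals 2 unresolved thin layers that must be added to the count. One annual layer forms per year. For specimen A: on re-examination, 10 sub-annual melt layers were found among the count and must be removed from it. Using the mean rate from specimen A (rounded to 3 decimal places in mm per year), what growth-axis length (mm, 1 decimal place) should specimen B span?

Specimen A: adjusted count: 35780 − 10 + 2 = 35772 annual layers.
A: Extension rate ≈ 7810.3 / 35772 = 0.218 mm per year.
For B, 0.218 mm/year × 32759 years = 7141.5 mm.

7141.5 mm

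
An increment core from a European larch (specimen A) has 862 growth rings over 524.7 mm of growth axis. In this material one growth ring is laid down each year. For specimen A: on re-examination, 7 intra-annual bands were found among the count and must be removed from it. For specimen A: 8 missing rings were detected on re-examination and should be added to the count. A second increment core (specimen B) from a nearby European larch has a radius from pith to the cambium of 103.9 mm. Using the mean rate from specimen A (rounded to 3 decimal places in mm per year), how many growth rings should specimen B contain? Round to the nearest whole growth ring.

171 growth rings

Specimen A: true growth ring count = 862 − 7 + 8 = 863.
A: Mean rate = 524.7 mm / 863 years ≈ 0.608 mm/year.
For B, 103.9 / 0.608 = 170.89 years ≈ 171 growth rings.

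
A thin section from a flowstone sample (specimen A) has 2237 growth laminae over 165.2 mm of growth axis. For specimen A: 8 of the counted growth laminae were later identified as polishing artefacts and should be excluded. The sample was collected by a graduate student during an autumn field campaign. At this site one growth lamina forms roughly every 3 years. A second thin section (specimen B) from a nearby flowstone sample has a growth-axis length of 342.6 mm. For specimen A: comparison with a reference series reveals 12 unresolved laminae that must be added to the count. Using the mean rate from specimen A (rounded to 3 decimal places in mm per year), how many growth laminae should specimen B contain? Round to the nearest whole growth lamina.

Specimen A: adjusted count: 2237 − 8 + 12 = 2241 growth laminae.
Specimen A: at 3 years per growth lamina, 2241 × 3 = 6723 years.
A: Extension rate ≈ 165.2 / 6723 = 0.025 mm per year.
For B, 342.6 / 0.025 = 13704.00 years; at 3 years per growth lamina that is 13704.00 / 3 ≈ 4568 growth laminae.

4568 growth laminae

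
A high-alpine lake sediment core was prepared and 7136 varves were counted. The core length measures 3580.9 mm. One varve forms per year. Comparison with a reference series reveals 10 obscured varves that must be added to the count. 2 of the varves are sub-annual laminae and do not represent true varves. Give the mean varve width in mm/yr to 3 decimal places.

Adjusted count: 7136 − 2 + 10 = 7144 varves.
3580.9 mm over 7144 years gives 3580.9 / 7144 ≈ 0.501 mm/yr.

0.501 mm/yr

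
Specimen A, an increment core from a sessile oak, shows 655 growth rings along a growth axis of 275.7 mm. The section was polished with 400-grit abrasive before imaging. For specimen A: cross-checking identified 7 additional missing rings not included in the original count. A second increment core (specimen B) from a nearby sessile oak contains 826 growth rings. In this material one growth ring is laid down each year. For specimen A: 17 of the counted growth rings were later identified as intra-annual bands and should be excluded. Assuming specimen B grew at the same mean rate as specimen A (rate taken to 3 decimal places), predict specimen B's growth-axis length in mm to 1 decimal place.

352.7 mm

Specimen A: correcting the raw count gives 655 − 17 + 7 = 645 true growth rings.
A: Mean rate = 275.7 mm / 645 years ≈ 0.427 mm/yr.
For B, 0.427 mm/year × 826 years = 352.7 mm.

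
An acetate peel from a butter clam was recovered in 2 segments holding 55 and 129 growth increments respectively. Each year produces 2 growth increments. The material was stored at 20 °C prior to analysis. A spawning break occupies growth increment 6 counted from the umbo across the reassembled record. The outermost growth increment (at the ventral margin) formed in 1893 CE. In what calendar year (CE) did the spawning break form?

Total growth increments = 55 + 129 = 184.
Between growth increment 6 and the ventral margin there are 184 − 6 = 178 growth increments.
178 growth increments at 2 per year is 178 / 2 = 89 years.
1893 − 89 = 1804 CE.

1804 CE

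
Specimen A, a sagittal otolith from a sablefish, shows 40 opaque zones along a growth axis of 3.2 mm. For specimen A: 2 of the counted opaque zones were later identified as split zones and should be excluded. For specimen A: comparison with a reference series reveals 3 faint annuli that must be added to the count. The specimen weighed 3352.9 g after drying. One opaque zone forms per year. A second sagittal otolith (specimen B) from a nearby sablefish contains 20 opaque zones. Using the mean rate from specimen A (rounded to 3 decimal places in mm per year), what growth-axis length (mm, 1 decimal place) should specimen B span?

1.6 mm

Specimen A: adjusted count: 40 − 2 + 3 = 41 opaque zones.
A: 3.2 mm over 41 years gives 3.2 / 41 ≈ 0.078 mm/year.
For B, 0.078 mm/year × 20 years = 1.6 mm.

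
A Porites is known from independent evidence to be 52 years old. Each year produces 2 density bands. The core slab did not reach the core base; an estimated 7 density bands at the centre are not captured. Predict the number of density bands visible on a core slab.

52 years at 2 density bands per year gives 52 × 2 = 104 density bands.
Subtracting the 7 density bands not captured gives 104 − 7 = 97 density bands in the record.

97 density bands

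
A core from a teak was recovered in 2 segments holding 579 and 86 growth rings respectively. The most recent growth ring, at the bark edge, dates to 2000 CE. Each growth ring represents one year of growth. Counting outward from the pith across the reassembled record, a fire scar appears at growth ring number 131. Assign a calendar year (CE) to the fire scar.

1466 CE

Total growth rings = 579 + 86 = 665.
665 − 131 = 534 growth rings lie beyond the fire scar toward the bark edge.
Counting back 534 years from 2000 CE places the fire scar in 2000 − 534 = 1466 CE.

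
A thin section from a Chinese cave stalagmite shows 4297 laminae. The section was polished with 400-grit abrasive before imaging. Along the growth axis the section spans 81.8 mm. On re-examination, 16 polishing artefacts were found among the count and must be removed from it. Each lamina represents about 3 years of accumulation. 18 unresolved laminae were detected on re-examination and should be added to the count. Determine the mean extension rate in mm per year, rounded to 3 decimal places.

0.006 mm per year

True lamina count = 4297 − 16 + 18 = 4299.
4299 laminae at 3 years each span 4299 × 3 = 12897 years.
Mean rate = 81.8 mm / 12897 years ≈ 0.006 mm per year.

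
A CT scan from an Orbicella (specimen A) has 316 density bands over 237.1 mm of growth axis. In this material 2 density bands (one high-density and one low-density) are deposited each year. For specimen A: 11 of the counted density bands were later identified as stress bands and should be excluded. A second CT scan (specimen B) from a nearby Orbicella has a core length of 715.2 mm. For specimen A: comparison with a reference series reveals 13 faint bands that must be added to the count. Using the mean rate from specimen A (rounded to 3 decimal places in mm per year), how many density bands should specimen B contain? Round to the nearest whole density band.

959 density bands

Specimen A: after corrections the count is 316 − 11 + 13 = 318 density bands.
Specimen A: dividing by 2 density bands per year: 318 / 2 = 159 years.
A: 237.1 mm over 159 years gives 237.1 / 159 ≈ 1.491 mm per year.
B spans 715.2 / 1.491 = 479.68 years; at 2 density bands per year that is 479.68 × 2 ≈ 959 density bands.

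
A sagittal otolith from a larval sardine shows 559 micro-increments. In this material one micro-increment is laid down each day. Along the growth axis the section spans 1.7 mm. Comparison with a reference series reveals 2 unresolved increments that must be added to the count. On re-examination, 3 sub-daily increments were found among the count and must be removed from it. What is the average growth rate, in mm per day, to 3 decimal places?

Adjusted count: 559 − 3 + 2 = 558 micro-increments.
Mean rate = 1.7 mm / 558 days ≈ 0.003 mm per day.

0.003 mm per day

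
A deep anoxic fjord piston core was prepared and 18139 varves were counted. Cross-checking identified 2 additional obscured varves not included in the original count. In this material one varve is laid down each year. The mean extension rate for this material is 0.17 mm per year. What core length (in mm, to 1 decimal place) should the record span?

Adjusted count: 18139 + 2 = 18141 varves.
Length ≈ 0.17 × 18141 = 3084.0 mm.

3084.0 mm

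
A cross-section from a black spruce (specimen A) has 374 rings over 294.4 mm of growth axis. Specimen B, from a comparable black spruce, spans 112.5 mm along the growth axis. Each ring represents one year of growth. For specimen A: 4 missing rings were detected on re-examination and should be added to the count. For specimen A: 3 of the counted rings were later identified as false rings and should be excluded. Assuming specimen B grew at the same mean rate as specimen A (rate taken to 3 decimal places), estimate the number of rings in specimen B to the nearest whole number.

Specimen A: after corrections the count is 374 − 3 + 4 = 375 rings.
A: 294.4 mm over 375 years gives 294.4 / 375 ≈ 0.785 mm/year.
Specimen B: 112.5 mm / 0.785 mm per year = 143.31 years ≈ 143 rings.

143 rings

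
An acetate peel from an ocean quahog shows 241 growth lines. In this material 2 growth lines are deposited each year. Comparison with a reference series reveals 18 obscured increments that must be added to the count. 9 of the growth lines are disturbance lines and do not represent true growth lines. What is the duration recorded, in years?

Correcting the raw count gives 241 − 9 + 18 = 250 true growth lines.
250 growth lines at 2 per year is 250 / 2 = 125 years.

125 years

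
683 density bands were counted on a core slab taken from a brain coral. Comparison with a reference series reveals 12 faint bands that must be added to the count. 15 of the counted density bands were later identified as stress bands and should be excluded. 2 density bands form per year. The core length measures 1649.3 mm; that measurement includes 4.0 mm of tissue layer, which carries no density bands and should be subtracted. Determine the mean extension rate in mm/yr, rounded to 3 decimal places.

Correcting the raw count gives 683 − 15 + 12 = 680 true density bands.
680 density bands at 2 per year is 680 / 2 = 340 years.
The growth record spans 1649.3 − 4.0 = 1645.3 mm.
1645.3 mm over 340 years gives 1645.3 / 340 ≈ 4.839 mm/yr.

4.839 mm/yr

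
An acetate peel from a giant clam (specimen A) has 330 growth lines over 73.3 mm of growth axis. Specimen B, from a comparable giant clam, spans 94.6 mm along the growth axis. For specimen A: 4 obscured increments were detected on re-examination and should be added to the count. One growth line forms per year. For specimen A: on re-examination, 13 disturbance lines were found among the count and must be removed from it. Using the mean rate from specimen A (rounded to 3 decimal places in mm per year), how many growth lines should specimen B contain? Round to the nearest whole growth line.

Specimen A: correcting the raw count gives 330 − 13 + 4 = 321 true growth lines.
A: Extension rate ≈ 73.3 / 321 = 0.228 mm/year.
B spans 94.6 / 0.228 = 414.91 years ≈ 415 growth lines.

415 growth lines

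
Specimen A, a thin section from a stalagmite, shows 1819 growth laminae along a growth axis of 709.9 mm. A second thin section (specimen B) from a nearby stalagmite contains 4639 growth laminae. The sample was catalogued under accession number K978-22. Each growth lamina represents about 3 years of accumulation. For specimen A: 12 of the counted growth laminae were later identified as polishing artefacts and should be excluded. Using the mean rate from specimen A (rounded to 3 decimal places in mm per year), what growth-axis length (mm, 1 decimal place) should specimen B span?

1823.1 mm

Specimen A: after corrections the count is 1819 − 12 = 1807 growth laminae.
Specimen A: at 3 years per growth lamina, 1807 × 3 = 5421 years.
A: Mean rate = 709.9 mm / 5421 years ≈ 0.131 mm/year.
Specimen B: 4639 growth laminae at 3 years each span 4639 × 3 = 13917 years. B's length ≈ 0.131 × 13917 = 1823.1 mm.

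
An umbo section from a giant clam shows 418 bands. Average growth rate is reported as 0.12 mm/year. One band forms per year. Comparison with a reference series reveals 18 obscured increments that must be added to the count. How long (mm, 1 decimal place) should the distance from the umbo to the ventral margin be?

After corrections the count is 418 + 18 = 436 bands.
436 years at 0.12 mm/year gives 0.12 × 436 = 52.3 mm.

52.3 mm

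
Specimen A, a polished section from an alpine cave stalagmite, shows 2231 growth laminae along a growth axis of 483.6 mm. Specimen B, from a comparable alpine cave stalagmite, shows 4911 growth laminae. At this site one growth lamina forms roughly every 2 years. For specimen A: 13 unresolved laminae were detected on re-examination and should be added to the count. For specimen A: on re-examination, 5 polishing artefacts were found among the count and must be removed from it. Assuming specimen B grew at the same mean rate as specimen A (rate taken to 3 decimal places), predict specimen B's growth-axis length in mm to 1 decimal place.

1060.8 mm

Specimen A: correcting the raw count gives 2231 − 5 + 13 = 2239 true growth laminae.
Specimen A: at 2 years per growth lamina, 2239 × 2 = 4478 years.
A: Extension rate ≈ 483.6 / 4478 = 0.108 mm/year.
Specimen B: 4911 growth laminae at 2 years each span 4911 × 2 = 9822 years. Length of B = 0.108 × 9822 = 1060.8 mm.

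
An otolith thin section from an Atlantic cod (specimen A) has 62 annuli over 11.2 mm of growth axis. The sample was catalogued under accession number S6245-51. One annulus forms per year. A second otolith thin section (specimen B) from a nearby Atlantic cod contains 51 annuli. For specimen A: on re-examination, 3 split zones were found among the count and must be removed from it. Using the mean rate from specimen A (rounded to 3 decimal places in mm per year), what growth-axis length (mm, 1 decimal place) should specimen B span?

9.7 mm

Specimen A: correcting the raw count gives 62 − 3 = 59 true annuli.
A: 11.2 mm over 59 years gives 11.2 / 59 ≈ 0.190 mm/yr.
For B, 0.190 mm/year × 51 years = 9.7 mm.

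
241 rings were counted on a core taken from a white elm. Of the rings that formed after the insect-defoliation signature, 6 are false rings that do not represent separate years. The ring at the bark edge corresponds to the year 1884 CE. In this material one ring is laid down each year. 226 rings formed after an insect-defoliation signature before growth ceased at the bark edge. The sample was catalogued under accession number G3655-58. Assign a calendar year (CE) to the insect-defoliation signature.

226 rings formed after the insect-defoliation signature.
Removing the 6 false rings leaves 226 − 6 = 220 true rings beyond the insect-defoliation signature.
Counting back 220 years from 1884 CE places the insect-defoliation signature in 1884 − 220 = 1664 CE.

1664 CE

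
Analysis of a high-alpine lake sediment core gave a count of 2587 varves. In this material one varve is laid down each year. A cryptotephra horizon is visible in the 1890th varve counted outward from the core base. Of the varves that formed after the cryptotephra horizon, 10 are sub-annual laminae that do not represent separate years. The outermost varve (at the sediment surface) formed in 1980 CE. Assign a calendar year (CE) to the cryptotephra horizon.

Between varve 1890 and the sediment surface there are 2587 − 1890 = 697 varves.
Removing the 10 false varves leaves 697 − 10 = 687 true varves beyond the cryptotephra horizon.
1980 − 687 = 1293 CE.

1293 CE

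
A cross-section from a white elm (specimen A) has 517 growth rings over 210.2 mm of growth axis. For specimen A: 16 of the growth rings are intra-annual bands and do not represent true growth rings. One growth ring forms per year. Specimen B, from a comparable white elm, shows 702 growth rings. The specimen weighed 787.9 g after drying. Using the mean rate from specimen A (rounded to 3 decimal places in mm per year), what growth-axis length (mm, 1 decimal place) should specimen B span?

Specimen A: adjusted count: 517 − 16 = 501 growth rings.
A: 210.2 mm over 501 years gives 210.2 / 501 ≈ 0.420 mm per year.
B's length ≈ 0.420 × 702 = 294.8 mm.

294.8 mm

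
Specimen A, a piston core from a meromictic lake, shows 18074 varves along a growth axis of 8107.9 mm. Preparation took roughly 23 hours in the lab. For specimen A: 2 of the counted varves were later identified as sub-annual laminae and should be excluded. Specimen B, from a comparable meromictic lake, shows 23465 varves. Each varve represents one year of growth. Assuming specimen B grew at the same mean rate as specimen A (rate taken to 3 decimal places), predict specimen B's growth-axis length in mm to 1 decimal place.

10535.8 mm

Specimen A: true varve count = 18074 − 2 = 18072.
A: 8107.9 mm over 18072 years gives 8107.9 / 18072 ≈ 0.449 mm per year.
Length of B = 0.449 × 23465 = 10535.8 mm.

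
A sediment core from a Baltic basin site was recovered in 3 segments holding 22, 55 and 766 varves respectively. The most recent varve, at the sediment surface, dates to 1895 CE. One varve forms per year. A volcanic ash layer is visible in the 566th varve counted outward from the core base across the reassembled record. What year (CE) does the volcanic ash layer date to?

1618 CE

Total varves = 22 + 55 + 766 = 843.
The volcanic ash layer sits at varve 566 from the core base, so 843 − 566 = 277 varves formed after it.
The varve at the sediment surface is 1895 CE, so the volcanic ash layer dates to 1895 − 277 = 1618 CE.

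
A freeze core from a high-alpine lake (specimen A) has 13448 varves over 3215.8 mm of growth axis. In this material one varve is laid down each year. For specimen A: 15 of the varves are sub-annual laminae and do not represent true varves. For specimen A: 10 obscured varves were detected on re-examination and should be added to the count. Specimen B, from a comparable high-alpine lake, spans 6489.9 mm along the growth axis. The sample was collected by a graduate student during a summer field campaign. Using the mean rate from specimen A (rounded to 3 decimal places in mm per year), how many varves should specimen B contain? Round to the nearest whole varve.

Specimen A: correcting the raw count gives 13448 − 15 + 10 = 13443 true varves.
A: Mean rate = 3215.8 mm / 13443 years ≈ 0.239 mm per year.
For B, 6489.9 / 0.239 = 27154.39 years ≈ 27154 varves.

27154 varves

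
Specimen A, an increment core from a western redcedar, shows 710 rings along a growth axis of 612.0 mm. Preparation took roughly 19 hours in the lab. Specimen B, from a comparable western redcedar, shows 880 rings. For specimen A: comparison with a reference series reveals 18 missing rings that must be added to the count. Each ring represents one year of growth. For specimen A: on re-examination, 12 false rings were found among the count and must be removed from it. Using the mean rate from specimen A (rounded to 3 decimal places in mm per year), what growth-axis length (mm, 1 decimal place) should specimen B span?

752.4 mm

Specimen A: correcting the raw count gives 710 − 12 + 18 = 716 true rings.
A: 612.0 mm over 716 years gives 612.0 / 716 ≈ 0.855 mm/yr.
For B, 0.855 mm/year × 880 years = 752.4 mm.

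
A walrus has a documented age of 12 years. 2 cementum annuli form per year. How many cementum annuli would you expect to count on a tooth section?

24 cementum annuli

Expected cementum annuli: 12 × 2 = 24.
So 24 cementum annuli should be present.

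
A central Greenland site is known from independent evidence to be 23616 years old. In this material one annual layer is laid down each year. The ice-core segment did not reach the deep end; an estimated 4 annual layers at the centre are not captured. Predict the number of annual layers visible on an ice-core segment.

23612 annual layers

At one annual layer per year, 23616 years correspond to 23616 annual layers.
23616 − 4 missed = 23612 annual layers expected in the prepared section.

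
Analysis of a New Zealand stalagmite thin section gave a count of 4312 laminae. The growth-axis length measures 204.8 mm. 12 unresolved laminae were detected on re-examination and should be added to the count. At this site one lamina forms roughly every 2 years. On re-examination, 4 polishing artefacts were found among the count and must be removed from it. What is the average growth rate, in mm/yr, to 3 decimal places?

0.024 mm/yr

Adjusted count: 4312 − 4 + 12 = 4320 laminae.
4320 laminae at 2 years each span 4320 × 2 = 8640 years.
Mean rate = 204.8 mm / 8640 years ≈ 0.024 mm/yr.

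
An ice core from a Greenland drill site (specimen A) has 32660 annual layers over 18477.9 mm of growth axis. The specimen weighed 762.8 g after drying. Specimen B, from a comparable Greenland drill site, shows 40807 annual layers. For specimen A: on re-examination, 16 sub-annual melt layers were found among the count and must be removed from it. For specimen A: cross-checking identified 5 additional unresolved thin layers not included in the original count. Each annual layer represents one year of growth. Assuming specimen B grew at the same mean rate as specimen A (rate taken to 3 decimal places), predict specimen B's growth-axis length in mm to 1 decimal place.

23096.8 mm

Specimen A: after corrections the count is 32660 − 16 + 5 = 32649 annual layers.
A: 18477.9 mm over 32649 years gives 18477.9 / 32649 ≈ 0.566 mm/year.
B's length ≈ 0.566 × 40807 = 23096.8 mm.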